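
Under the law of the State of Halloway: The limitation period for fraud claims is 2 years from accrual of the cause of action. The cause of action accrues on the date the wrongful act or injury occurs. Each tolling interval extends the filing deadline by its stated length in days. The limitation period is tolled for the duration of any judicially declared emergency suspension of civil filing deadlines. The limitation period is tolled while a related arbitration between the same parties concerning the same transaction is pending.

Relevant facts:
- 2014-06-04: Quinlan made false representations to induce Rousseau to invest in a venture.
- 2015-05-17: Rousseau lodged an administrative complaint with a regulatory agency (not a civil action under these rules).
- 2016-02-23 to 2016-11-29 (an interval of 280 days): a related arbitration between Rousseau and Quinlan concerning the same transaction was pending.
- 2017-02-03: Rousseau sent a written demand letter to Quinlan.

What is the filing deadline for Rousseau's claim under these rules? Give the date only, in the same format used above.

The claim accrued on 2014-06-04, when the wrongful act occurred.
Adding the 2 years base period to 2014-06-04 gives a deadline of 2016-06-04, before any tolling.
The pending related arbitration from 2016-02-23 to 2016-11-29 tolled the period for 280 days, extending the deadline to 2017-03-11.
Nothing else in the chronology tolls or restarts the period.

2017-03-11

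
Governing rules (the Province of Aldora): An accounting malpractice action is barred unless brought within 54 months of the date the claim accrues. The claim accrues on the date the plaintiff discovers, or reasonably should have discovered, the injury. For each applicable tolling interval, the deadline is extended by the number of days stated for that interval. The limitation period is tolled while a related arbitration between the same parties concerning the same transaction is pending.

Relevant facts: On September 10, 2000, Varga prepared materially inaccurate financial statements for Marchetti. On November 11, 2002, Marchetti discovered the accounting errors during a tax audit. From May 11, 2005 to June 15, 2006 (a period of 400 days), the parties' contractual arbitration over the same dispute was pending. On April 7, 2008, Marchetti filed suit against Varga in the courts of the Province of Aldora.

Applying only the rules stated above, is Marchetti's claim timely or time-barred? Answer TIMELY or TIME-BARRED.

The claim did not accrue until Marchetti discovered the injury on November 11, 2002; the September 10, 2000 act date does not start the clock under the stated rule.
54 months from November 11, 2002 is May 11, 2007.
Because the pending related arbitration ran from May 11, 2005 to June 15, 2006, the deadline is extended by 400 days to June 14, 2008.
Marchetti filed on April 7, 2008, before the June 14, 2008 deadline, so the action is timely.

TIMELY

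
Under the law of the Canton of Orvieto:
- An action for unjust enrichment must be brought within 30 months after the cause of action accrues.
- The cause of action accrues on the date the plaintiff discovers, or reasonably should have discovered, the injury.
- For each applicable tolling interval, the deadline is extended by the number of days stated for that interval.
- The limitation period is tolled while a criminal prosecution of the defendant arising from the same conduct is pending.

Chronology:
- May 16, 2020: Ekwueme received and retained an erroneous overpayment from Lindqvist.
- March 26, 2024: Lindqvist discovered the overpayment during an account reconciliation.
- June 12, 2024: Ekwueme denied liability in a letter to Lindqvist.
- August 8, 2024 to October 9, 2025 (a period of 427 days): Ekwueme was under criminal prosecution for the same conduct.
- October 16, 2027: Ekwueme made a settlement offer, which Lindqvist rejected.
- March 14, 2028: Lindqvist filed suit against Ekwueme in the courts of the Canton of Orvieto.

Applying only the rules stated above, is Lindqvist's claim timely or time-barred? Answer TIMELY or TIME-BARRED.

The claim did not accrue until Lindqvist discovered the injury on March 26, 2024; the May 16, 2020 act date does not start the clock under the stated rule.
Adding the 30 months base period to March 26, 2024 gives a deadline of September 26, 2026, before any tolling.
The period was tolled for 427 days by the pending criminal prosecution (August 8, 2024 to October 9, 2025), pushing the deadline to November 27, 2027.
None of the other events listed affects the running of the period under the stated rules.
Lindqvist filed on March 14, 2028, after the November 27, 2027 deadline, so the action is time-barred.

TIME-BARRED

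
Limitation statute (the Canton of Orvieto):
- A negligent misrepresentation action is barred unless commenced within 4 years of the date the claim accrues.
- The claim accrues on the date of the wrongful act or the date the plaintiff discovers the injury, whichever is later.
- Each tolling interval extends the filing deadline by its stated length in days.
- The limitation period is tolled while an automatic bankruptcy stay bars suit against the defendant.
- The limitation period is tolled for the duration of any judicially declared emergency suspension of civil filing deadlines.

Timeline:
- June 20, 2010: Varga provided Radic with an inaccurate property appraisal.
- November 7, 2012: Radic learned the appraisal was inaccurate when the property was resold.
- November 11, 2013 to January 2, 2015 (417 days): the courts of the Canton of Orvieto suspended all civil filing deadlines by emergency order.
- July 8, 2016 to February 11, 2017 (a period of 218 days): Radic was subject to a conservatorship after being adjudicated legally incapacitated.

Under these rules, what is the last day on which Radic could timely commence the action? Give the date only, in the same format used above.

December 29, 2017

Taking the later of the act (June 20, 2010) and discovery (November 7, 2012), the claim accrued on November 7, 2012.
4 years from November 7, 2012 is November 7, 2016.
Because the emergency suspension of filing deadlines ran from November 11, 2013 to January 2, 2015, the deadline is extended by 417 days to December 29, 2017.
The plaintiff's legal incapacity from July 8, 2016 to February 11, 2017 does not toll the period, because no stated rule makes the plaintiff's incapacity a tolling event.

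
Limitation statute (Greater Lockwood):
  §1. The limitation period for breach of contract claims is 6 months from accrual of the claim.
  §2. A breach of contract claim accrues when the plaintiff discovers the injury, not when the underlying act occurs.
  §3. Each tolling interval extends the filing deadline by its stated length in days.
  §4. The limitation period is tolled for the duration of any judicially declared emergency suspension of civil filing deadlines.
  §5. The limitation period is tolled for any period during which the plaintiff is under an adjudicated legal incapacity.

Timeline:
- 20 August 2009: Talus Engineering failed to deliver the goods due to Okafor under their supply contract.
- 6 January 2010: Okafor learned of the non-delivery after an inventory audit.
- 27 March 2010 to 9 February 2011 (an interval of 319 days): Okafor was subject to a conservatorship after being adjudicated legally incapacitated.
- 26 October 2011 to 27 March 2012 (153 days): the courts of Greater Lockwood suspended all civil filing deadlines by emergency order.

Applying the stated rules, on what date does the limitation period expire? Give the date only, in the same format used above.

21 May 2011

Under the discovery rule, the claim accrued on 6 January 2010, when Okafor discovered the injury — not on the 20 August 2009 date of the underlying act.
Adding the 6 months base period to 6 January 2010 gives a deadline of 6 July 2010, before any tolling.
The plaintiff's legal incapacity from 27 March 2010 to 9 February 2011 tolled the period for 319 days, extending the deadline to 21 May 2011.
By the time the emergency suspension of filing deadlines began on 26 October 2011, the limitation period had already expired on 21 May 2011; that interval cannot revive it.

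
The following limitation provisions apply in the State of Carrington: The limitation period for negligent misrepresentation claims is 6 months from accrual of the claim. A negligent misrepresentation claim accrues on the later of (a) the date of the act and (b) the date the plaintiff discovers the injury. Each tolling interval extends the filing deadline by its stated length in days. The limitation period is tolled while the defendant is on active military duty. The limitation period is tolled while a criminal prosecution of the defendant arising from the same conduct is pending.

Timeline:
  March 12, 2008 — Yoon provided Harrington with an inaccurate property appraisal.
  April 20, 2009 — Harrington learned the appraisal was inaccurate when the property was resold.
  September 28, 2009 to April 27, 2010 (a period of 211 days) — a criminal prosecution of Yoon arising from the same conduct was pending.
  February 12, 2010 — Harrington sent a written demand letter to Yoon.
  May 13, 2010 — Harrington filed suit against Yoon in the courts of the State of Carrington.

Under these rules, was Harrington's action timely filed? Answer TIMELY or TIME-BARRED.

Because discovery on April 20, 2009 post-dates the March 12, 2008 act, accrual under the later-of rule falls on April 20, 2009.
Adding the 6 months base period to April 20, 2009 gives a deadline of October 20, 2009, before any tolling.
The period was tolled for 211 days by the pending criminal prosecution (September 28, 2009 to April 27, 2010), pushing the deadline to May 19, 2010.
Nothing else in the chronology tolls or restarts the period.
The May 13, 2010 filing precedes the May 19, 2010 deadline; the claim is timely.

TIMELY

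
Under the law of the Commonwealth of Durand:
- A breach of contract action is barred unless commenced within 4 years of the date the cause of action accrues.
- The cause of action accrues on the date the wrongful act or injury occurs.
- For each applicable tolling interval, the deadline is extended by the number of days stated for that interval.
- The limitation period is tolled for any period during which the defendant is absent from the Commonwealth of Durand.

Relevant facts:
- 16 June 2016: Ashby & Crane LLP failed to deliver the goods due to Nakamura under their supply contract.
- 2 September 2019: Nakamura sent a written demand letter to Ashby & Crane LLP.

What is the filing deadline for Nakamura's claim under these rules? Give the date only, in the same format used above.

The claim accrued on 16 June 2016, when the wrongful act occurred.
Adding the 4 years base period to 16 June 2016 gives a deadline of 16 June 2020, before any tolling.
Nothing else in the chronology tolls or restarts the period.

16 June 2020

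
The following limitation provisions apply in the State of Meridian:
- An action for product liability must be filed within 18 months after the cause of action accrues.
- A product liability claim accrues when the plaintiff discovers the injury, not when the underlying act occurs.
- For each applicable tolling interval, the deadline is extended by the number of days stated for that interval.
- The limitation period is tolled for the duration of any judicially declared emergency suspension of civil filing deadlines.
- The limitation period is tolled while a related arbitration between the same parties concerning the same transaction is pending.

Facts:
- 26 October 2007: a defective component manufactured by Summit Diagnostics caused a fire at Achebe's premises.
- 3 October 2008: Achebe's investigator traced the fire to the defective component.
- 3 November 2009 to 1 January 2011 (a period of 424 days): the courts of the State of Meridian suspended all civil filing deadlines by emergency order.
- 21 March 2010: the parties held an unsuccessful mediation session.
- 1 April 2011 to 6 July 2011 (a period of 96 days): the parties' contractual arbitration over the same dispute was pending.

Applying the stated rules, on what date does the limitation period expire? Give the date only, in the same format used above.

5 September 2011

The claim did not accrue until Achebe discovered the injury on 3 October 2008; the 26 October 2007 act date does not start the clock under the stated rule.
Adding the 18 months base period to 3 October 2008 gives a deadline of 3 April 2010, before any tolling.
The period was tolled for 424 days by the emergency suspension of filing deadlines (3 November 2009 to 1 January 2011), pushing the deadline to 1 June 2011.
Because the pending related arbitration ran from 1 April 2011 to 6 July 2011, the deadline is extended by 96 days to 5 September 2011.
Nothing else in the chronology tolls or restarts the period.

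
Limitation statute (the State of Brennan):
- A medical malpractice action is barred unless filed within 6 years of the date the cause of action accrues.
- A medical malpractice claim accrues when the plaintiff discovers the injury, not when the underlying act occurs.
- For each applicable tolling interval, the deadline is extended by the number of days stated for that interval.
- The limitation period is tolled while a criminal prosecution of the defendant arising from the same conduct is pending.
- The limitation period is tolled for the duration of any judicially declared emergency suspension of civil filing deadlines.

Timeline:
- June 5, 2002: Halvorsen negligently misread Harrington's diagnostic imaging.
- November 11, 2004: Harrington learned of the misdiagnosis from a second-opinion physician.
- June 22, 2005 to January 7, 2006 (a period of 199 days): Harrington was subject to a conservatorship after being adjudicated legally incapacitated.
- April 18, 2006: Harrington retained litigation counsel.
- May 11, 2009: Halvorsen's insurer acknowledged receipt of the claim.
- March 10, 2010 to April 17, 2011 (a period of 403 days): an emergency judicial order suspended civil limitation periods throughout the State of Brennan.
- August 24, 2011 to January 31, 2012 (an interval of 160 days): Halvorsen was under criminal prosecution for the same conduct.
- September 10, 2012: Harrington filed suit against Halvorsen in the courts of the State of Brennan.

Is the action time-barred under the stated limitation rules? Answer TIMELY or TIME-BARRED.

The claim did not accrue until Harrington discovered the injury on November 11, 2004; the June 5, 2002 act date does not start the clock under the stated rule.
6 years from November 11, 2004 is November 11, 2010.
The period was tolled for 403 days by the emergency suspension of filing deadlines (March 10, 2010 to April 17, 2011), pushing the deadline to December 19, 2011.
The period was tolled for 160 days by the pending criminal prosecution (August 24, 2011 to January 31, 2012), pushing the deadline to May 27, 2012.
No stated provision tolls the period for the plaintiff's incapacity, so the interval from June 22, 2005 to January 7, 2006 has no effect on the deadline.
Nothing else in the chronology tolls or restarts the period.
Harrington filed on September 10, 2012, after the May 27, 2012 deadline, so the action is time-barred.

TIME-BARRED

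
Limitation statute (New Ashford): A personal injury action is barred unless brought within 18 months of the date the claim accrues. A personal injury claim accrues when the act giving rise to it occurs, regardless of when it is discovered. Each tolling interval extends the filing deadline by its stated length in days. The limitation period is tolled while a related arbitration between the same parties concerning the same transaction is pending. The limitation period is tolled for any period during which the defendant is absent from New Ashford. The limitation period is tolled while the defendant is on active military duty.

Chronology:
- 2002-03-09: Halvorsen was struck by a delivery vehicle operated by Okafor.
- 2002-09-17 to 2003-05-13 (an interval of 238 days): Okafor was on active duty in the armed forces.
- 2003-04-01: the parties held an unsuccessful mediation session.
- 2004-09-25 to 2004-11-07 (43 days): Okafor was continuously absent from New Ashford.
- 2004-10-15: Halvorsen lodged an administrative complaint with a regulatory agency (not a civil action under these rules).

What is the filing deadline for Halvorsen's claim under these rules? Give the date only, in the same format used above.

2004-05-04

The limitation period began to run on 2002-03-09.
Adding the 18 months base period to 2002-03-09 gives a deadline of 2003-09-09, before any tolling.
Because the defendant's active military service ran from 2002-09-17 to 2003-05-13, the deadline is extended by 238 days to 2004-05-04.
By the time the defendant's absence from the jurisdiction began on 2004-09-25, the limitation period had already expired on 2004-05-04; that interval cannot revive it.
The other events in the timeline have no effect on the limitation period under the stated rules.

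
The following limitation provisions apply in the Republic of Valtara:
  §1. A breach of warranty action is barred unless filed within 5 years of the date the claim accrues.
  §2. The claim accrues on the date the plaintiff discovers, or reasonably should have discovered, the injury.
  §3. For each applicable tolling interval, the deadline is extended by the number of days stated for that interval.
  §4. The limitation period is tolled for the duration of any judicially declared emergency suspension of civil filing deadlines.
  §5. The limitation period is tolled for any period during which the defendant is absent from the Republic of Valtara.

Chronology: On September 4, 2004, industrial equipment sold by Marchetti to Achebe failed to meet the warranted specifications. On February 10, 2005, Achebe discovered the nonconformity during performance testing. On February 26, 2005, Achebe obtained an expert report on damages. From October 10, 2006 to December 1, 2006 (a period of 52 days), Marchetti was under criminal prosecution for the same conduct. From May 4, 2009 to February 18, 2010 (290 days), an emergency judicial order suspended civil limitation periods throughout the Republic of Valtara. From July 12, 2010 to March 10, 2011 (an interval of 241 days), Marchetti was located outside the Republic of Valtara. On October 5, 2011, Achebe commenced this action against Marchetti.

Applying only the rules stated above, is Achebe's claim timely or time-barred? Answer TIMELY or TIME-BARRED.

TIME-BARRED

Accrual is tied to discovery, so the period began on February 10, 2005 rather than on September 4, 2004 when the act occurred.
The untolled deadline — 5 years after February 10, 2005 — is February 10, 2010.
The emergency suspension of filing deadlines from May 4, 2009 to February 18, 2010 tolled the period for 290 days, extending the deadline to November 27, 2010.
Because the defendant's absence from the jurisdiction ran from July 12, 2010 to March 10, 2011, the deadline is extended by 241 days to July 26, 2011.
No stated provision tolls the period for a criminal prosecution, so the interval from October 10, 2006 to December 1, 2006 has no effect on the deadline.
Nothing else in the chronology tolls or restarts the period.
Filing on October 5, 2011 missed the July 26, 2011 deadline — the action is time-barred.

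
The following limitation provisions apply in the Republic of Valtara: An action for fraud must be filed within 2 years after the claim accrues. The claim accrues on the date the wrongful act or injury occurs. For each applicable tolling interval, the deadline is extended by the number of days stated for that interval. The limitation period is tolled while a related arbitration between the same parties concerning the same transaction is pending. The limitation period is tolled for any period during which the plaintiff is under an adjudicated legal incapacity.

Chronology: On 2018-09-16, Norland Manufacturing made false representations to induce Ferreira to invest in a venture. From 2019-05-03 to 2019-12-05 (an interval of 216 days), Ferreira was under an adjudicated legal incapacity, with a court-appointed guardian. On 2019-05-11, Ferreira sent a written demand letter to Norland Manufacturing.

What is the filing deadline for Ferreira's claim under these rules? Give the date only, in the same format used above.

The limitation period began to run on 2018-09-16.
The untolled deadline — 2 years after 2018-09-16 — is 2020-09-16.
The period was tolled for 216 days by the plaintiff's legal incapacity (2019-05-03 to 2019-12-05), pushing the deadline to 2021-04-20.
None of the other events listed affects the running of the period under the stated rules.

2021-04-20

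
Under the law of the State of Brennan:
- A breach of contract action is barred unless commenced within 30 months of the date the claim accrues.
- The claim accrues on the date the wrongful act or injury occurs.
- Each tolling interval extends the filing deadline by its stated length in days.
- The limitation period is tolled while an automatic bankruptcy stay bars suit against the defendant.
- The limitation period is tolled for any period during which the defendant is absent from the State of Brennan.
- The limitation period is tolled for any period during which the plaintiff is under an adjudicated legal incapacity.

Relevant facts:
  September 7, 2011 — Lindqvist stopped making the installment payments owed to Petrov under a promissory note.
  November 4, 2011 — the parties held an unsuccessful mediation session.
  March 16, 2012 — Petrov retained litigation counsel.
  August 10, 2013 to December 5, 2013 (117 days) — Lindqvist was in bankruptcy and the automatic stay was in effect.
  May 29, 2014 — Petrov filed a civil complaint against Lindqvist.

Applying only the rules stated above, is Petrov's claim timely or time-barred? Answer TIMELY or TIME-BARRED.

TIMELY

The limitation period began to run on September 7, 2011.
Adding the 30 months base period to September 7, 2011 gives a deadline of March 7, 2014, before any tolling.
The period was tolled for 117 days by the automatic bankruptcy stay (August 10, 2013 to December 5, 2013), pushing the deadline to July 2, 2014.
None of the other events listed affects the running of the period under the stated rules.
The May 29, 2014 filing precedes the July 2, 2014 deadline; the claim is timely.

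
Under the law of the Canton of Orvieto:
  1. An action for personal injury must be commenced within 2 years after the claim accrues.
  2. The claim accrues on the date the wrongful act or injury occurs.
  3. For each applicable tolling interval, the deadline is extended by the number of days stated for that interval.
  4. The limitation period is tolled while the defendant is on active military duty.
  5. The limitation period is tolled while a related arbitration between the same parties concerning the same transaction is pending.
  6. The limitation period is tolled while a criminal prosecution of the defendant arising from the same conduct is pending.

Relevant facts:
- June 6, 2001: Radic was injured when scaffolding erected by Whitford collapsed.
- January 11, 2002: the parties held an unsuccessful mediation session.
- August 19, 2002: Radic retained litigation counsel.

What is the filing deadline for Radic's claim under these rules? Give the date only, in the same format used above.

The claim accrued on June 6, 2001, the date of the act.
Adding the 2 years base period to June 6, 2001 gives a deadline of June 6, 2003, before any tolling.
Nothing else in the chronology tolls or restarts the period.

June 6, 2003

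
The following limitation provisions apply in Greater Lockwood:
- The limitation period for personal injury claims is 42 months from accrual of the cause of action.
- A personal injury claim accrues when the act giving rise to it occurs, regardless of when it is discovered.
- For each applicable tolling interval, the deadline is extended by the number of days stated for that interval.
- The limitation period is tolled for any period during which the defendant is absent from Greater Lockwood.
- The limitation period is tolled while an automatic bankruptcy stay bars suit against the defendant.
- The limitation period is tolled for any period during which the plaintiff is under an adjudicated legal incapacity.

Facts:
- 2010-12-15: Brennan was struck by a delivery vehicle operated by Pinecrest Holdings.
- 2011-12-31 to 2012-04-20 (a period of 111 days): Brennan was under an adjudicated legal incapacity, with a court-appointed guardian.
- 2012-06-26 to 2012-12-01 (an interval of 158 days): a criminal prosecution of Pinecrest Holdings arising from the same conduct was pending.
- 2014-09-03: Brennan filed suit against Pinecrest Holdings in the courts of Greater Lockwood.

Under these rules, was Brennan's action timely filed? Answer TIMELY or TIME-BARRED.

The limitation period began to run on 2010-12-15.
The untolled deadline — 42 months after 2010-12-15 — is 2014-06-15.
The plaintiff's legal incapacity from 2011-12-31 to 2012-04-20 tolled the period for 111 days, extending the deadline to 2014-10-04.
Although a criminal prosecution ran from 2012-06-26 to 2012-12-01, the stated rules do not make that a tolling event, so it is disregarded.
Brennan filed on 2014-09-03, before the 2014-10-04 deadline, so the action is timely.

TIMELY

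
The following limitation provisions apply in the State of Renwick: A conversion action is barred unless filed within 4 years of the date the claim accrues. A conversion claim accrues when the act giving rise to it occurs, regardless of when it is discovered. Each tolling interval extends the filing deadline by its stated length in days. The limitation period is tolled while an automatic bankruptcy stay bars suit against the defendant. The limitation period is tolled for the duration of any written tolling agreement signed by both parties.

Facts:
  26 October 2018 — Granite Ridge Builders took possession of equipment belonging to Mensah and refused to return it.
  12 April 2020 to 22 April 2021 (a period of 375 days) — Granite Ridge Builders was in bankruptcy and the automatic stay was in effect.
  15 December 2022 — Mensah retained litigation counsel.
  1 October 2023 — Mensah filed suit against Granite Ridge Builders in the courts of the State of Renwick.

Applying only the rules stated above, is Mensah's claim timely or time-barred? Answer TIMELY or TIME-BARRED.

The claim accrued on 26 October 2018, the date of the act.
Adding the 4 years base period to 26 October 2018 gives a deadline of 26 October 2022, before any tolling.
The automatic bankruptcy stay from 12 April 2020 to 22 April 2021 tolled the period for 375 days, extending the deadline to 5 November 2023.
Nothing else in the chronology tolls or restarts the period.
The 1 October 2023 filing precedes the 5 November 2023 deadline; the claim is timely.

TIMELY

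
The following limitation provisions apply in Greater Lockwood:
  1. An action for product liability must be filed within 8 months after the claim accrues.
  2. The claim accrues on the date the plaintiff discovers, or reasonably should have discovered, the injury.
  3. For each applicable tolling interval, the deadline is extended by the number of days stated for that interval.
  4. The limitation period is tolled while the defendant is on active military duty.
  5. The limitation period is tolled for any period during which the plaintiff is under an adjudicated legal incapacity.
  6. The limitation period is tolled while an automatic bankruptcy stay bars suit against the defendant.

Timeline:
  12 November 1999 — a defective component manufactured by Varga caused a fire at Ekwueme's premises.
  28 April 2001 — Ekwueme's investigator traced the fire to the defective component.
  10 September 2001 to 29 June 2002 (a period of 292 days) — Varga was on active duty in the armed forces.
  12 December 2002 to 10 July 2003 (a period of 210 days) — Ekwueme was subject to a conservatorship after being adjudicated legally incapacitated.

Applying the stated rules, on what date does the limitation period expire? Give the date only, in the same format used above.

Accrual is tied to discovery, so the period began on 28 April 2001 rather than on 12 November 1999 when the act occurred.
Adding the 8 months base period to 28 April 2001 gives a deadline of 28 December 2001, before any tolling.
Because the defendant's active military service ran from 10 September 2001 to 29 June 2002, the deadline is extended by 292 days to 16 October 2002.
The plaintiff's legal incapacity from 12 December 2002 to 10 July 2003 began after the period had already run on 16 October 2002, so it has no tolling effect.

16 October 2002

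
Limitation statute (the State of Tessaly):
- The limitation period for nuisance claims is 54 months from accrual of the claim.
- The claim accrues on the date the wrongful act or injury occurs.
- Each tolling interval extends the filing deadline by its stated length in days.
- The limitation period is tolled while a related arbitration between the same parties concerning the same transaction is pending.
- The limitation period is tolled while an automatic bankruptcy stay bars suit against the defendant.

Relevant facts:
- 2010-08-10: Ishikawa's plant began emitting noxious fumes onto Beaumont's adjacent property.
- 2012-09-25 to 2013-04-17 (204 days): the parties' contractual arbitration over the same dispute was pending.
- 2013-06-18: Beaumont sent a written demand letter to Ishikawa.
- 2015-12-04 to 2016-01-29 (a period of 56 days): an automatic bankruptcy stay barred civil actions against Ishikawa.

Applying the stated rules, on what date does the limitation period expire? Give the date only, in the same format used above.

2015-09-02

The claim accrued on 2010-08-10, the date of the act.
54 months from 2010-08-10 is 2015-02-10.
Because the pending related arbitration ran from 2012-09-25 to 2013-04-17, the deadline is extended by 204 days to 2015-09-02.
By the time the automatic bankruptcy stay began on 2015-12-04, the limitation period had already expired on 2015-09-02; that interval cannot revive it.
The other events in the timeline have no effect on the limitation period under the stated rules.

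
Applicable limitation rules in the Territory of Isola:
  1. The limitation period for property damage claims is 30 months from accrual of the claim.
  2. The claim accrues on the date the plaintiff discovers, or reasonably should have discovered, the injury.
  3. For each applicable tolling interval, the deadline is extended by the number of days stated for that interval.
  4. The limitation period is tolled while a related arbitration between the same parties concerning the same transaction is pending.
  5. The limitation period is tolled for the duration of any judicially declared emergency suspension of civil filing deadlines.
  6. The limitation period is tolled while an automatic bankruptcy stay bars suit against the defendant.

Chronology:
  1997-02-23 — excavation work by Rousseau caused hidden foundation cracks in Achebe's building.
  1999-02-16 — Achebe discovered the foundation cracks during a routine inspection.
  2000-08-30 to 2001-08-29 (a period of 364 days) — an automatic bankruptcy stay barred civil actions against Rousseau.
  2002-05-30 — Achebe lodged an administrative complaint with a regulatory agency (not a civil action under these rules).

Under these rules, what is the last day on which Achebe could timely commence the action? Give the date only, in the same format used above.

Accrual is tied to discovery, so the period began on 1999-02-16 rather than on 1997-02-23 when the act occurred.
30 months from 1999-02-16 is 2001-08-16.
The period was tolled for 364 days by the automatic bankruptcy stay (2000-08-30 to 2001-08-29), pushing the deadline to 2002-08-15.
Nothing else in the chronology tolls or restarts the period.

2002-08-15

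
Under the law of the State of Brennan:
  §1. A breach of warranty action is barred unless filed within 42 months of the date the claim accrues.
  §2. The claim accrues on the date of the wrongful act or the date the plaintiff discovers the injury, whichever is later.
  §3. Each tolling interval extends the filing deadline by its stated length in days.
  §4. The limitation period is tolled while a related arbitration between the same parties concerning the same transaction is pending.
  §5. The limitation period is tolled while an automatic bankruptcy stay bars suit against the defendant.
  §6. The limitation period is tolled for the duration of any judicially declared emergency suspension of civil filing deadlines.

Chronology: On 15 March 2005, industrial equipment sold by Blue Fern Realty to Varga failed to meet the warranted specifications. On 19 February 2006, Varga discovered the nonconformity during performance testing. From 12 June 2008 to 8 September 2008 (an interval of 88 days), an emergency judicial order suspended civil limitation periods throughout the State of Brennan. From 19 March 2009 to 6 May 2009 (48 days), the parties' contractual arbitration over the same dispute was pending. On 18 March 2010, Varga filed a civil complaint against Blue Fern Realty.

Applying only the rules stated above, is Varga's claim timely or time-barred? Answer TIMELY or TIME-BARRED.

TIME-BARRED

Because discovery on 19 February 2006 post-dates the 15 March 2005 act, accrual under the later-of rule falls on 19 February 2006.
The untolled deadline — 42 months after 19 February 2006 — is 19 August 2009.
The emergency suspension of filing deadlines from 12 June 2008 to 8 September 2008 tolled the period for 88 days, extending the deadline to 15 November 2009.
The period was tolled for 48 days by the pending related arbitration (19 March 2009 to 6 May 2009), pushing the deadline to 2 January 2010.
Varga filed on 18 March 2010, after the 2 January 2010 deadline, so the action is time-barred.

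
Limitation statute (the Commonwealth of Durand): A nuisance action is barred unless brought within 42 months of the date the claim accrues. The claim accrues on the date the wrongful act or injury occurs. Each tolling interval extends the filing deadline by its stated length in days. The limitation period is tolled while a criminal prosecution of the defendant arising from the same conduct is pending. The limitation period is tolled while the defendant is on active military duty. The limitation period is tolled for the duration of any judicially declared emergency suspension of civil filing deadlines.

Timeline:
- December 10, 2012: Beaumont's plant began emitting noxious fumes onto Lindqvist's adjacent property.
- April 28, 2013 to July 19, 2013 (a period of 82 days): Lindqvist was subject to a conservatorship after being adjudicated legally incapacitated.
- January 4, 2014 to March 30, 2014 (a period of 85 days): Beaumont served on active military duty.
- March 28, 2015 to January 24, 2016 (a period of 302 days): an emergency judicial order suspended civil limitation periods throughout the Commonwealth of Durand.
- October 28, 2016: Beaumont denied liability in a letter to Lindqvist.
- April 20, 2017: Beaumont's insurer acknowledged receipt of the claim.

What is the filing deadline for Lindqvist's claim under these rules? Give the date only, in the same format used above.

The claim accrued on December 10, 2012, the date of the act.
42 months from December 10, 2012 is June 10, 2016.
The defendant's active military service from January 4, 2014 to March 30, 2014 tolled the period for 85 days, extending the deadline to September 3, 2016.
The emergency suspension of filing deadlines from March 28, 2015 to January 24, 2016 tolled the period for 302 days, extending the deadline to July 2, 2017.
No stated provision tolls the period for the plaintiff's incapacity, so the interval from April 28, 2013 to July 19, 2013 has no effect on the deadline.
None of the other events listed affects the running of the period under the stated rules.

July 2, 2017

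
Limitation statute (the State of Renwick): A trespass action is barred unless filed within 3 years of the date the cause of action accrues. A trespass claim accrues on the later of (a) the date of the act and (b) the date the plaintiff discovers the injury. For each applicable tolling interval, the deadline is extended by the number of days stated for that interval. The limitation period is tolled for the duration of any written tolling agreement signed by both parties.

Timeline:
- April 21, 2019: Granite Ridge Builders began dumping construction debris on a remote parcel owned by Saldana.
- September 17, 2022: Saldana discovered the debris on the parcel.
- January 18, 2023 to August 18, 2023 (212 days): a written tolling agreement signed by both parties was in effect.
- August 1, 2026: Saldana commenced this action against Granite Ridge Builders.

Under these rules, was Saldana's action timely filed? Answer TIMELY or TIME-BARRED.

Because discovery on September 17, 2022 post-dates the April 21, 2019 act, accrual under the later-of rule falls on September 17, 2022.
3 years from September 17, 2022 is September 17, 2025.
The period was tolled for 212 days by the written tolling agreement (January 18, 2023 to August 18, 2023), pushing the deadline to April 17, 2026.
Saldana filed on August 1, 2026, after the April 17, 2026 deadline, so the action is time-barred.

TIME-BARRED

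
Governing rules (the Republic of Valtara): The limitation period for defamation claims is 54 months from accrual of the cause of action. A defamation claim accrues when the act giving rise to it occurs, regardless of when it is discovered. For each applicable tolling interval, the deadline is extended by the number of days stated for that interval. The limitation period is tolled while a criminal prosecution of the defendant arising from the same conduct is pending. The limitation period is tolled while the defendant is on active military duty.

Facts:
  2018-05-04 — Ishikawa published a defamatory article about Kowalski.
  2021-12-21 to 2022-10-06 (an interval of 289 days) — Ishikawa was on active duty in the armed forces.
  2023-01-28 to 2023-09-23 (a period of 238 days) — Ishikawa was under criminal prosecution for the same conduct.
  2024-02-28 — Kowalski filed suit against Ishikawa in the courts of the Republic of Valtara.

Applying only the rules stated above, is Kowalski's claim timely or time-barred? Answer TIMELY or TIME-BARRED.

TIMELY

The cause of action accrued on 2018-05-04, the date of the act.
54 months from 2018-05-04 is 2022-11-04.
Because the defendant's active military service ran from 2021-12-21 to 2022-10-06, the deadline is extended by 289 days to 2023-08-20.
The period was tolled for 238 days by the pending criminal prosecution (2023-01-28 to 2023-09-23), pushing the deadline to 2024-04-14.
Filing on 2024-02-28 beat the 2024-04-14 deadline — the action is timely.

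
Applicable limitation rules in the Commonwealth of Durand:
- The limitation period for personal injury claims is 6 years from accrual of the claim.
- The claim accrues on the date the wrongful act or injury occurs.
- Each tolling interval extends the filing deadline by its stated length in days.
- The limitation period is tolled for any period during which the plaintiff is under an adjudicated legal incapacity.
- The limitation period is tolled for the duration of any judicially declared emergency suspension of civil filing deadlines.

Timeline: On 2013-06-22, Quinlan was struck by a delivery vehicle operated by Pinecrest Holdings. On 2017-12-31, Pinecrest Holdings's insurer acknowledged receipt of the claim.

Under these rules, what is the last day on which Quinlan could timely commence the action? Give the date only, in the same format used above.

The limitation period began to run on 2013-06-22.
Adding the 6 years base period to 2013-06-22 gives a deadline of 2019-06-22, before any tolling.
The other events in the timeline have no effect on the limitation period under the stated rules.

2019-06-22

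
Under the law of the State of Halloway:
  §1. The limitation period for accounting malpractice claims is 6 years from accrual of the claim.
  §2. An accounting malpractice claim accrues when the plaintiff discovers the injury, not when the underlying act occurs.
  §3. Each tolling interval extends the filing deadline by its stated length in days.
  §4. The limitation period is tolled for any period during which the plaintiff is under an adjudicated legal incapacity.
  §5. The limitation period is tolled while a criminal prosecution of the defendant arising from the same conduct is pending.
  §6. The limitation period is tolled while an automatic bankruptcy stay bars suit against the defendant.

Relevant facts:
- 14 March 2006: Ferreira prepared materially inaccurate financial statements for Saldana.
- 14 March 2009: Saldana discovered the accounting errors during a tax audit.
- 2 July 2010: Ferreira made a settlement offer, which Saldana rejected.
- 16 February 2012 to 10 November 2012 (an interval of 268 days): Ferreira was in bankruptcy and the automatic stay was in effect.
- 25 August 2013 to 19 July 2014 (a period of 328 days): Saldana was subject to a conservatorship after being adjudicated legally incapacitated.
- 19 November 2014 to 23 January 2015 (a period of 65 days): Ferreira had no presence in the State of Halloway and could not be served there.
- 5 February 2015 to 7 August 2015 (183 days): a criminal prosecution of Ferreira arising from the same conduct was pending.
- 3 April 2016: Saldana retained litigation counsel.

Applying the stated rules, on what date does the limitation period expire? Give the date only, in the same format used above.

Accrual is tied to discovery, so the period began on 14 March 2009 rather than on 14 March 2006 when the act occurred.
6 years from 14 March 2009 is 14 March 2015.
The automatic bankruptcy stay from 16 February 2012 to 10 November 2012 tolled the period for 268 days, extending the deadline to 7 December 2015.
Because the plaintiff's legal incapacity ran from 25 August 2013 to 19 July 2014, the deadline is extended by 328 days to 30 October 2016.
The pending criminal prosecution from 5 February 2015 to 7 August 2015 tolled the period for 183 days, extending the deadline to 1 May 2017.
Although the defendant's absence ran from 19 November 2014 to 23 January 2015, the stated rules do not make that a tolling event, so it is disregarded.
Nothing else in the chronology tolls or restarts the period.

1 May 2017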